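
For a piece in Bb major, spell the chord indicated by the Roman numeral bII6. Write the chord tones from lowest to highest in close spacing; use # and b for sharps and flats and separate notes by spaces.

Scale degree 2 in Bb major is C; lowering it a half step gives Cb. bII6 is the Neapolitan sixth — a major triad on the lowered second degree, here in its customary first inversion.
So the chord is Cb-Eb-Gb, a major triad.
With the 6 figure the chord is in first inversion; from the bass Eb upward in close position it reads Eb-Gb-Cb.

Eb Gb Cb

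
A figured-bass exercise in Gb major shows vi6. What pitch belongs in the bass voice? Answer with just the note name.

vi in Gb major has root Eb; the chord is Eb-Gb-Bb.
The figure 6 means first inversion — the third is in the bass.

Gb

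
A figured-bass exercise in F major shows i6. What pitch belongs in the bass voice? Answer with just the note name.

Ab

i in F major has root F; the chord is F-Ab-C.
The figure 6 means first inversion — the third is in the bass.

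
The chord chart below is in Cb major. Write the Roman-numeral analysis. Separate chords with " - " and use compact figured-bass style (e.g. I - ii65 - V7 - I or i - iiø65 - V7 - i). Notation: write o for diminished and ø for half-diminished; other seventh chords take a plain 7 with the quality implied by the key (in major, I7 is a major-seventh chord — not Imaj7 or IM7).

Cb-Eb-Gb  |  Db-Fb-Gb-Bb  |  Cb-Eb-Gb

I - V43 - I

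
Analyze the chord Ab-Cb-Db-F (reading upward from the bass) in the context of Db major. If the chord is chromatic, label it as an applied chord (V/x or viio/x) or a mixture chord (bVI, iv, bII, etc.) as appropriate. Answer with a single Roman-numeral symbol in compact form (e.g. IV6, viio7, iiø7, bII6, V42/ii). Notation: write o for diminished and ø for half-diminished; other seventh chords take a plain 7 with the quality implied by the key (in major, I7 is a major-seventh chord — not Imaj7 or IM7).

Stacked in thirds the chord is Db-F-Ab-Cb: a dominant seventh chord on Db.
Db is not a diatonic chord root with this quality in Db major, but it lies a perfect fifth above Gb (IV), so the chord functions as an applied dominant of IV.
With Ab in the bass the chord is in second inversion, so the figured bass is 43.

V43/IV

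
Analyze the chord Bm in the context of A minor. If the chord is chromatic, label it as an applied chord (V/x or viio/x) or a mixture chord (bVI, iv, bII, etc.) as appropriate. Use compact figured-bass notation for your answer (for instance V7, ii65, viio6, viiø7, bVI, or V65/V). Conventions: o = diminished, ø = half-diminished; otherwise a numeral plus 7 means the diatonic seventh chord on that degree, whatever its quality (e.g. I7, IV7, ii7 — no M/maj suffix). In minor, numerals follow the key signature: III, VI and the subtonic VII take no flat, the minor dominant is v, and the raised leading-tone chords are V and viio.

ii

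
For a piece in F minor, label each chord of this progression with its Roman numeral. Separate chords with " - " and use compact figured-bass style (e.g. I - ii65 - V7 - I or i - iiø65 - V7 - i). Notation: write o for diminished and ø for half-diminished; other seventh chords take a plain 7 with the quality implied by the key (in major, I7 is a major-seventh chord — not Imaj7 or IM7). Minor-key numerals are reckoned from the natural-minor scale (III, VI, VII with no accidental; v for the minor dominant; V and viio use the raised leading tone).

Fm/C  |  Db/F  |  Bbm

Fm/C: minor triad on F = scale degree 1 → i64.
Db/F has root Db, degree 6 in F minor, so VI6.
Bbm: root Bb is the subdominant; minor triad there is iv.

i64 - VI6 - iv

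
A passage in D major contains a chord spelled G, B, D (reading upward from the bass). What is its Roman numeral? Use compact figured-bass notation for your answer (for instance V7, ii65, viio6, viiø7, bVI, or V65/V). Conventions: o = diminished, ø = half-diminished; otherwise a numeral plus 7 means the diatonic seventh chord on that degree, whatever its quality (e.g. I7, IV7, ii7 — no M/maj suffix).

IV

The pitches G-B-D form a major triad rooted on G.
G is scale degree 4 in D major, and a major triad on that degree is written IV.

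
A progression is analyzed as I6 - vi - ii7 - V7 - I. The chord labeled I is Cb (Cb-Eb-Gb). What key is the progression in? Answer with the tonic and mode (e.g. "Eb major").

Cb major

The anchor chord is a major triad on Cb, labeled I.
If Cb is scale degree 1 and the mode makes that degree carry a major triad, the tonic is Cb and the mode is major.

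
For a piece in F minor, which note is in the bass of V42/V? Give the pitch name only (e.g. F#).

F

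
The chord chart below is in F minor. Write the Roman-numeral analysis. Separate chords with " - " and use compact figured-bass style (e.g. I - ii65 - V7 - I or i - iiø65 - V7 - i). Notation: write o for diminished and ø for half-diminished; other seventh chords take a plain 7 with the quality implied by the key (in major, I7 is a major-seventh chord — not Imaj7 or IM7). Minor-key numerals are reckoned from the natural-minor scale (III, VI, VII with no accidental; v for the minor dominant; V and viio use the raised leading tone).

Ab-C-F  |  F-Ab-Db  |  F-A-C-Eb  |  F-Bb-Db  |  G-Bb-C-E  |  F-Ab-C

i6 - VI6 - V7/iv - iv64 - V43 - i

Ab-C-F has root F, degree 1 in F minor, so i6.
F-Ab-Db has root Db, degree 6 in F minor, so VI6.
F-A-C-Eb: a dominant seventh chord on F, the applied dominant of iv → V7/iv.
F-Bb-Db: minor triad on Bb = scale degree 4 → iv64.
G-Bb-C-E has root C, degree 5 in F minor, so V43.
F-Ab-C has root F, degree 1 in F minor, so i.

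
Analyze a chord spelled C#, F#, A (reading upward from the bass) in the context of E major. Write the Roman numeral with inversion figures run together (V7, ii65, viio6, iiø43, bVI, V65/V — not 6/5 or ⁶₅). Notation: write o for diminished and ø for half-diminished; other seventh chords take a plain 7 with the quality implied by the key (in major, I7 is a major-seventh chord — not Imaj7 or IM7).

ii64

Stacked in thirds the chord is F#-A-C#: a minor triad on F#.
In E major, F# is the supertonic; the diatonic minor triad there is ii.
With C# in the bass the chord is in second inversion, so the figured bass is 64.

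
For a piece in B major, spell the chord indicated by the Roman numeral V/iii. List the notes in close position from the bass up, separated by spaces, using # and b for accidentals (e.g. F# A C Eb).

A# C## E#

V/iii is a secondary dominant — the dominant triad of iii. iii in B major is D#, so the applied chord's root is A#, a perfect fifth above.
Building a major triad on A# gives A#-C##-E#.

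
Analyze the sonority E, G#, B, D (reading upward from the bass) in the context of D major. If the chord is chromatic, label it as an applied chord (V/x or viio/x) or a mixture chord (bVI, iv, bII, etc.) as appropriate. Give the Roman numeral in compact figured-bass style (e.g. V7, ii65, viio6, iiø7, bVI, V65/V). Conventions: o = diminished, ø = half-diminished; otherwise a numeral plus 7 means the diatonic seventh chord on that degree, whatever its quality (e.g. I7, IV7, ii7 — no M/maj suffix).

Stacked in thirds the chord is E-G#-B-D: a dominant seventh chord on E.
E is not a diatonic chord root with this quality in D major, but it lies a perfect fifth above A (V), so the chord functions as an applied dominant of V.

V7/V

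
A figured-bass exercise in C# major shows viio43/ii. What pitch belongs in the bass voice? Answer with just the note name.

G#

The applied chord viio43/ii is rooted on C##: C##-E#-G#-B.
The figure 43 means second inversion — the fifth is in the bass.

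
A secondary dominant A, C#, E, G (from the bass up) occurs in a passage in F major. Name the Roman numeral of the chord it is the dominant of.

vi

The chord is a dominant seventh chord on A.
A dominant resolves down a perfect fifth: A → D. In F major, D is scale degree 6, i.e. vi.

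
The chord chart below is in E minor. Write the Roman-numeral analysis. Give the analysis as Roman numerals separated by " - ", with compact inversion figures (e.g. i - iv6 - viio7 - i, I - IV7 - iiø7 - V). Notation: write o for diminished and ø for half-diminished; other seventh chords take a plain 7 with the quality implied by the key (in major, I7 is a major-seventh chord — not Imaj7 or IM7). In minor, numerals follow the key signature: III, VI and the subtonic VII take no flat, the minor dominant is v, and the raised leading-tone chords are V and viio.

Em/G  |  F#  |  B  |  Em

i6 - V/V - V - i

Em/G: minor triad on E = scale degree 1 → i6.
F# is the secondary dominant of V (major triad on F#): V/V.
B: major triad on B = scale degree 5 → V.
Em has root E, degree 1 in E minor, so i.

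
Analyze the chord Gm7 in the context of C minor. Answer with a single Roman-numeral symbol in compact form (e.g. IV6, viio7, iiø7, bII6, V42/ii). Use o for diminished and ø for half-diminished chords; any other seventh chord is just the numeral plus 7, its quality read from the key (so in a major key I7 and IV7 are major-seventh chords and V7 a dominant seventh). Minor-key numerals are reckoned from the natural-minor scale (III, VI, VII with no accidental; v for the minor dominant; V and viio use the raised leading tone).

v7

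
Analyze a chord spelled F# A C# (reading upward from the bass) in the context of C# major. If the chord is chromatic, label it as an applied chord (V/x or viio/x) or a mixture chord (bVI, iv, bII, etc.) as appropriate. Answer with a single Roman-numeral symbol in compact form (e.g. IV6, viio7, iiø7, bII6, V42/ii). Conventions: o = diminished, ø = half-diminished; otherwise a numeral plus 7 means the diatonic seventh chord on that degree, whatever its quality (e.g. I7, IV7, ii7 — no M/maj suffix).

iv

Stacked in thirds the chord is F#-A-C#: a minor triad on F#.
F# is the fourth degree of C# major. This is the minor subdominant, borrowed from the parallel minor.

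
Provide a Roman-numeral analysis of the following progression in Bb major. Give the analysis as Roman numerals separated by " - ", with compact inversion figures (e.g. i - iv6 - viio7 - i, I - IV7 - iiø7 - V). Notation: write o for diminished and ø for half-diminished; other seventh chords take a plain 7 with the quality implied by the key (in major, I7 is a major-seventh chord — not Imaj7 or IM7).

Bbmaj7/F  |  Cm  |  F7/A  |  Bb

I43 - ii - V65 - I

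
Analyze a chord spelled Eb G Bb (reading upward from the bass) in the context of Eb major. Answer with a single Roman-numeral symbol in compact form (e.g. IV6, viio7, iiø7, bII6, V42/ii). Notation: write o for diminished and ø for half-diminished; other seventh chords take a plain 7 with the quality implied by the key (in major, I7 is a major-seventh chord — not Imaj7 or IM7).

Stacked in thirds the chord is Eb-G-Bb: a major triad on Eb.
Eb is scale degree 1 in Eb major, and a major triad on that degree is written I.

I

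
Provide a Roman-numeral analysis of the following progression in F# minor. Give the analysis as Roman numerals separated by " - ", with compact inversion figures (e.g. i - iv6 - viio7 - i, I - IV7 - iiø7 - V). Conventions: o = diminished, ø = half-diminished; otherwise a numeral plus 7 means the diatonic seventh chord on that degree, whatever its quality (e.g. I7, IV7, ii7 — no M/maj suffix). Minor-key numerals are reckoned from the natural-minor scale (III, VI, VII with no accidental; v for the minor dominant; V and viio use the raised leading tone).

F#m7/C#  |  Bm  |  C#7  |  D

F#m7/C#: minor seventh chord on F# = scale degree 1 → i43.
Bm has root B, degree 4 in F# minor, so iv.
C#7 has root C#, degree 5 in F# minor, so V7.
D has root D, degree 6 in F# minor, so VI.

i43 - iv - V7 - VI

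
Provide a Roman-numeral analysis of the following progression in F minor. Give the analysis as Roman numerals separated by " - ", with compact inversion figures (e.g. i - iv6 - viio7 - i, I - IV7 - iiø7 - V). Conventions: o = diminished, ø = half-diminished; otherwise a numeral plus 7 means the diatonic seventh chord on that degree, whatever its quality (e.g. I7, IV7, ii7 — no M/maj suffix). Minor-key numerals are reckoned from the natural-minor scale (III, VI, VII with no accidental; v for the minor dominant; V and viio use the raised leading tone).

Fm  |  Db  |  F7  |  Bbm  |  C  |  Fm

Fm: minor triad on F = scale degree 1 → i.
Db: root Db is the submediant; major triad there is VI.
F7: a dominant seventh chord on F, the applied dominant of iv → V7/iv.
Bbm has root Bb, degree 4 in F minor, so iv.
C: root C is the dominant; major triad there is V.
Fm: root F is the tonic; minor triad there is i.

i - VI - V7/iv - iv - V - i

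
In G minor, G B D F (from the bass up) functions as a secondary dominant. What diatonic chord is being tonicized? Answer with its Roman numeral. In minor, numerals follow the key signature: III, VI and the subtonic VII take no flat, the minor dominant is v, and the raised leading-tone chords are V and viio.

iv

The chord is a dominant seventh chord on G.
A dominant resolves down a perfect fifth: G → C. In G minor, C is scale degree 4, i.e. iv.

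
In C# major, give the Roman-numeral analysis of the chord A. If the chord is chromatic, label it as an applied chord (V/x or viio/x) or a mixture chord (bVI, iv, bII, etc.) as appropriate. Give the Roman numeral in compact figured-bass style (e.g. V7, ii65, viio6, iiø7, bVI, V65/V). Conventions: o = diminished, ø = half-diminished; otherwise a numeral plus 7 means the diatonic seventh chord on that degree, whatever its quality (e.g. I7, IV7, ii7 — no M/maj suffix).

bVI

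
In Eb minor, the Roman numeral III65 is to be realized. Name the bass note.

III in Eb minor has root Gb; the chord is Gb-Bb-Db-F.
The figure 65 means first inversion — the third is in the bass.

Bb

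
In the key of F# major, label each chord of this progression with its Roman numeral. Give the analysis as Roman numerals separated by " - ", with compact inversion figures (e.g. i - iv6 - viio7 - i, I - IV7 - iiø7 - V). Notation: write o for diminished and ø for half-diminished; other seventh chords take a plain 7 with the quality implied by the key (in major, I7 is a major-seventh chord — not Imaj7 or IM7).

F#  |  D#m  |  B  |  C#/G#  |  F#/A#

F# has root F#, degree 1 in F# major, so I.
D#m has root D#, degree 6 in F# major, so vi.
B has root B, degree 4 in F# major, so IV.
C#/G# has root C#, degree 5 in F# major, so V64.
F#/A#: major triad on F# = scale degree 1 → I6.

I - vi - IV - V64 - I6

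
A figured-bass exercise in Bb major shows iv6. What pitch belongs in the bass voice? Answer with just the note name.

iv in Bb major has root Eb; the chord is Eb-Gb-Bb.
The figure 6 means first inversion — the third is in the bass.

Gb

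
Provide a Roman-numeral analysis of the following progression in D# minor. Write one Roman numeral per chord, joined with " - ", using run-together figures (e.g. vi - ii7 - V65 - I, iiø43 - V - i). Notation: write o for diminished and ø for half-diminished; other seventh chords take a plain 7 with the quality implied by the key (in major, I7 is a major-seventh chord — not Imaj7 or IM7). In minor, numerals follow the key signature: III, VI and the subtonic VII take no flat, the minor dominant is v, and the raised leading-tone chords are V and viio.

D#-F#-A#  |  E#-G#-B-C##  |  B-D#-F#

D#-F#-A#: minor triad on D# = scale degree 1 → i.
E#-G#-B-C##: root C## is the leading tone; fully diminished seventh chord there is viio65.
B-D#-F#: major triad on B = scale degree 6 → VI.

i - viio65 - VI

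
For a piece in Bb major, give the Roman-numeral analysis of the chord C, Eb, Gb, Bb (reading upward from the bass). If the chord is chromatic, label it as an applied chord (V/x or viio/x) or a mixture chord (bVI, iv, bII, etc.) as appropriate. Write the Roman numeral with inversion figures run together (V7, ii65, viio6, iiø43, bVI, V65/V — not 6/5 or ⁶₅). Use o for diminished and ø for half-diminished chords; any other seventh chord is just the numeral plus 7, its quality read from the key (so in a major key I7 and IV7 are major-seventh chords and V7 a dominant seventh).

Stacked in thirds the chord is C-Eb-Gb-Bb: a half-diminished seventh chord on C.
C is the second degree of Bb major. This is the half-diminished supertonic seventh, borrowed from the parallel minor.

iiø7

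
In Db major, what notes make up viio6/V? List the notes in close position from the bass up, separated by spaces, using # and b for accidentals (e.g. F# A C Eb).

viio6/V is a secondary leading-tone chord. The target V is Ab in Db major; the applied chord is rooted a semitone below, on G.
Building a diminished triad on G gives G-Bb-Db.
The figured bass 6 indicates first inversion, placing the third (Bb) in the bass: Bb-Db-G.

Bb Db G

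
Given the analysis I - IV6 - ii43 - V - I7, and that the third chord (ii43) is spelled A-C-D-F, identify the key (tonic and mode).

ii43 is given as A-C-D-F — a minor seventh chord with root D.
Counting down one scale step from D places the tonic on C; a minor seventh chord on degree 2 is diatonic only in major.

C major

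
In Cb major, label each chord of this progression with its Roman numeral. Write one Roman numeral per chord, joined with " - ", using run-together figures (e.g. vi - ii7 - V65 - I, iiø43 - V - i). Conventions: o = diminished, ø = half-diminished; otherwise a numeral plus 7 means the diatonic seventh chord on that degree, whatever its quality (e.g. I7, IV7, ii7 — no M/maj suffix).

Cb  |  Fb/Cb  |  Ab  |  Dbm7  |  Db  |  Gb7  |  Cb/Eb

Cb: major triad on Cb = scale degree 1 → I.
Fb/Cb has root Fb, degree 4 in Cb major, so IV64.
Ab: chromatic; Ab is V of ii, so V/ii.
Dbm7: root Db is the supertonic; minor seventh chord there is ii7.
Db: chromatic; Db is V of V, so V/V.
Gb7 has root Gb, degree 5 in Cb major, so V7.
Cb/Eb has root Cb, degree 1 in Cb major, so I6.

I - IV64 - V/ii - ii7 - V/V - V7 - I6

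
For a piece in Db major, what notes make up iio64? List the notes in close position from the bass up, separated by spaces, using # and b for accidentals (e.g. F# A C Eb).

iio64 is the diminished supertonic triad, borrowed from the parallel minor. In Db major that root is Eb.
So the chord is Eb-Gb-Bbb.
With the 64 figure the chord is in second inversion; from the bass Bbb upward in close position it reads Bbb-Eb-Gb.

Bbb Eb Gb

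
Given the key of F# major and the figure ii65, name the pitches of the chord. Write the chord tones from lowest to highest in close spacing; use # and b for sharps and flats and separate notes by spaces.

In F# major, the second degree is G#, and the diatonic chord built there is a minor seventh chord.
That chord is spelled G#-B-D#-F#.
With the 65 figure the chord is in first inversion; from the bass B upward in close position it reads B-D#-F#-G#.

B D# F# G#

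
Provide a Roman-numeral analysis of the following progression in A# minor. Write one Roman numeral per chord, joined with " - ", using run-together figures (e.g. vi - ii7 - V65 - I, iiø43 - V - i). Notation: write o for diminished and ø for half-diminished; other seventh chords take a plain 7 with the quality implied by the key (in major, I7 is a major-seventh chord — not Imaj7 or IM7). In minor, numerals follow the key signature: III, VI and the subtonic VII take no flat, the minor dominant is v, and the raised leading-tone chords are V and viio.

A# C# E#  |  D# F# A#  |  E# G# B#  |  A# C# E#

A#-C#-E# has root A#, degree 1 in A# minor, so i.
D#-F#-A# has root D#, degree 4 in A# minor, so iv.
E#-G#-B#: root E# is the dominant; minor triad there is v.
A#-C#-E#: root A# is the tonic; minor triad there is i.

i - iv - v - i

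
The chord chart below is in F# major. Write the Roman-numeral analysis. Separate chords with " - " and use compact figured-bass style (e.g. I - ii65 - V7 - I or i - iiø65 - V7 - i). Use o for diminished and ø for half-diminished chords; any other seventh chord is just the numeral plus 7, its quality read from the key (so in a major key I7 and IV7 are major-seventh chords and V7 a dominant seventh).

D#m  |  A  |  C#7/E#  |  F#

vi - bIII - V65 - I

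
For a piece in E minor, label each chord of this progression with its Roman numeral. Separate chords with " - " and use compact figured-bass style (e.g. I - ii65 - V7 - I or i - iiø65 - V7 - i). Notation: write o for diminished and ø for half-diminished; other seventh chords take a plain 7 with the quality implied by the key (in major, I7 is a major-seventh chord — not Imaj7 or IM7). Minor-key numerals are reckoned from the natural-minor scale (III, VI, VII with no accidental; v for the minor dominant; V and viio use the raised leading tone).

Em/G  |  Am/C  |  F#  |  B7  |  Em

i6 - iv6 - V/V - V7 - i

Em/G has root E, degree 1 in E minor, so i6.
Am/C: minor triad on A = scale degree 4 → iv6.
F# is the secondary dominant of V (major triad on F#): V/V.
B7: root B is the dominant; dominant seventh chord there is V7.
Em has root E, degree 1 in E minor, so i.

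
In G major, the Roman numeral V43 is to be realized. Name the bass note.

A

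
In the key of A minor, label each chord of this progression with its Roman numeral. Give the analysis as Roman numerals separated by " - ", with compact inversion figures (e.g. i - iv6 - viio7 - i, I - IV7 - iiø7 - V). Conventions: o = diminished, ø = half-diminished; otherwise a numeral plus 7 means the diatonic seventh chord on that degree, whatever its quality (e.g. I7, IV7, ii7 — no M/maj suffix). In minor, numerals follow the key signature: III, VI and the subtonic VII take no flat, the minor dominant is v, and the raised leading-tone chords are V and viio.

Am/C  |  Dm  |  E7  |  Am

i6 - iv - V7 - i

Am/C: minor triad on A = scale degree 1 → i6.
Dm has root D, degree 4 in A minor, so iv.
E7 has root E, degree 5 in A minor, so V7.
Am: minor triad on A = scale degree 1 → i.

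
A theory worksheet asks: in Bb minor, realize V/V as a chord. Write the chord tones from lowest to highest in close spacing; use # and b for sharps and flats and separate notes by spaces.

The slash means an applied dominant: we want the dominant of V. In Bb minor, V is F major, and its dominant is built on C.
Building a major triad on C gives C-E-G.

C E G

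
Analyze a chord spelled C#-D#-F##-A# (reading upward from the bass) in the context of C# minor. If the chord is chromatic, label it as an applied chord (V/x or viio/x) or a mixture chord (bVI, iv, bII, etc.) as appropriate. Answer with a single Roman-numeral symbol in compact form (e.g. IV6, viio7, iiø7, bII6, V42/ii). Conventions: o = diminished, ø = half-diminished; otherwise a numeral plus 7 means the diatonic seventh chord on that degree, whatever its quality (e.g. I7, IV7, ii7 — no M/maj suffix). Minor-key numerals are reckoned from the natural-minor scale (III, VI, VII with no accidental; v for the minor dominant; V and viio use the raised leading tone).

Stacked in thirds the chord is D#-F##-A#-C#: a dominant seventh chord on D#.
D# is not a diatonic chord root with this quality in C# minor, but it lies a perfect fifth above G# (V), so the chord functions as an applied dominant of V.
With C# in the bass the chord is in third inversion, so the figured bass is 42.

V42/V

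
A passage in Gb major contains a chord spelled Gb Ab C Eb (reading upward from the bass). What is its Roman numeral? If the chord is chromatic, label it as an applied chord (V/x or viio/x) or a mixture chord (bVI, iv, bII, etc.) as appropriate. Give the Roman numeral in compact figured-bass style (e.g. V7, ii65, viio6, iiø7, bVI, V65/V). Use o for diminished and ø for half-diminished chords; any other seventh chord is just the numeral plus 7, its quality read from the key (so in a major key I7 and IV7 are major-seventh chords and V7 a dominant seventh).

The pitches Ab-C-Eb-Gb form a dominant seventh chord rooted on Ab.
Ab is not a diatonic chord root with this quality in Gb major, but it lies a perfect fifth above Db (V), so the chord functions as an applied dominant of V.
With Gb in the bass the chord is in third inversion, so the figured bass is 42.

V42/V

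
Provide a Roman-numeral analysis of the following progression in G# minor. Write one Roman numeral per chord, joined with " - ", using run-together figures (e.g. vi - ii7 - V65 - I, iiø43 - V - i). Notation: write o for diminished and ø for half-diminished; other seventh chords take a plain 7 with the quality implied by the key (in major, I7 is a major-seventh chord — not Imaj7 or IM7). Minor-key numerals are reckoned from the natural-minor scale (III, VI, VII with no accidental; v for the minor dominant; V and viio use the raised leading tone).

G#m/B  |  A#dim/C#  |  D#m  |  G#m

G#m/B has root G#, degree 1 in G# minor, so i6.
A#dim/C#: root A# is the supertonic; diminished triad there is iio6.
D#m: root D# is the dominant; minor triad there is v.
G#m: root G# is the tonic; minor triad there is i.

i6 - iio6 - v - i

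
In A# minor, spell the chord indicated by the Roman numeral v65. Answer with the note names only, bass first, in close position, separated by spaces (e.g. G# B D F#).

G# B# D# E#

The numeral's case and figure indicate a minor seventh chord. In A# minor its root, the fifth degree, is E#.
That chord is spelled E#-G#-B#-D#.
The figured bass 65 indicates first inversion, placing the third (G#) in the bass: G#-B#-D#-E#.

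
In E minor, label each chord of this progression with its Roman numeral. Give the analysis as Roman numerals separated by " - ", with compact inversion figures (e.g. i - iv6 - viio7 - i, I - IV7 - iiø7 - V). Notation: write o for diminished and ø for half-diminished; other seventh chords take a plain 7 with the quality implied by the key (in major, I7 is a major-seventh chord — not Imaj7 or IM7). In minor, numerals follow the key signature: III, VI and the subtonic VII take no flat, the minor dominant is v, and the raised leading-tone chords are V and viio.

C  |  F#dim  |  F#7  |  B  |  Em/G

VI - iio - V7/V - V - i6

C has root C, degree 6 in E minor, so VI.
F#dim: diminished triad on F# = scale degree 2 → iio.
F#7: a dominant seventh chord on F#, the applied dominant of V → V7/V.
B: major triad on B = scale degree 5 → V.
Em/G: root E is the tonic; minor triad there is i6.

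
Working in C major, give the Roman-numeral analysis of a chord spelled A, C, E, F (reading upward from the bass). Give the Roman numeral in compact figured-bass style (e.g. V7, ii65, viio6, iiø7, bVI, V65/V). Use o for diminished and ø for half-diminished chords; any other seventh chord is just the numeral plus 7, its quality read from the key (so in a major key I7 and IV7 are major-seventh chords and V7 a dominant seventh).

IV65

Stacked in thirds the chord is F-A-C-E: a major seventh chord on F.
In C major, F is the subdominant; the diatonic major seventh chord there is IV7.
With A in the bass the chord is in first inversion, so the figured bass is 65.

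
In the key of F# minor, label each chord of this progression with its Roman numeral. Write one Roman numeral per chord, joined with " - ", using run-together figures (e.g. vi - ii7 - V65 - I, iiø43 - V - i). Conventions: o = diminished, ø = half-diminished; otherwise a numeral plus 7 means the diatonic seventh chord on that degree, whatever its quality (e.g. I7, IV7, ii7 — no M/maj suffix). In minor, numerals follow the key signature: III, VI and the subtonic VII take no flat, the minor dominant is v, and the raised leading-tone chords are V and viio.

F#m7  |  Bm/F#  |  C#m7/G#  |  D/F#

F#m7 has root F#, degree 1 in F# minor, so i7.
Bm/F#: root B is the subdominant; minor triad there is iv64.
C#m7/G#: minor seventh chord on C# = scale degree 5 → v43.
D/F#: major triad on D = scale degree 6 → VI6.

i7 - iv64 - v43 - VI6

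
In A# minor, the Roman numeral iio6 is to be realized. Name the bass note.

D#

iio in A# minor has root B#; the chord is B#-D#-F#.
The figure 6 means first inversion — the third is in the bass.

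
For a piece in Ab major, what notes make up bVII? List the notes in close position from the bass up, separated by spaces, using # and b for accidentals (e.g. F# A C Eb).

Gb Bb Db

bVII is a major triad on the lowered seventh degree (the subtonic), borrowed from the parallel minor. In Ab major that root is Gb.
So the chord is Gb-Bb-Db.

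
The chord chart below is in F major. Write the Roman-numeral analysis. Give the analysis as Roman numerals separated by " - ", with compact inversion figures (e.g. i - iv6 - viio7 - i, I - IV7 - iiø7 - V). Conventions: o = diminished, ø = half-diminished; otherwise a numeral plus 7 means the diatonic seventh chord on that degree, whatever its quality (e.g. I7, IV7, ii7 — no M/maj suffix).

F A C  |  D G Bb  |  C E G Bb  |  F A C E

F-A-C: major triad on F = scale degree 1 → I.
D-G-Bb: root G is the supertonic; minor triad there is ii64.
C-E-G-Bb has root C, degree 5 in F major, so V7.
F-A-C-E has root F, degree 1 in F major, so I7.

I - ii64 - V7 - I7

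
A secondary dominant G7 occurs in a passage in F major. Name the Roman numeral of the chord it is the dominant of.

The chord is a dominant seventh chord on G.
A dominant resolves down a perfect fifth: G → C. In F major, C is scale degree 5, i.e. V.

V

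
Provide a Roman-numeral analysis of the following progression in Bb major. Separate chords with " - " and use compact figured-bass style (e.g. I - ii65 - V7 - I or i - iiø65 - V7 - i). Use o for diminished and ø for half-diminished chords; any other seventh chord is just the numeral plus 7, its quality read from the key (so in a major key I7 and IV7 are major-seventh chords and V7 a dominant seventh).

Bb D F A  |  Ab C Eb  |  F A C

I7 - bVII - V

Bb-D-F-A: major seventh chord on Bb = scale degree 1 → I7.
Ab-C-Eb: major triad on Ab — chromatic; bVII (borrowed from the parallel minor).
F-A-C: major triad on F = scale degree 5 → V.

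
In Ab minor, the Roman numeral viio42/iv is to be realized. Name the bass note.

Bbb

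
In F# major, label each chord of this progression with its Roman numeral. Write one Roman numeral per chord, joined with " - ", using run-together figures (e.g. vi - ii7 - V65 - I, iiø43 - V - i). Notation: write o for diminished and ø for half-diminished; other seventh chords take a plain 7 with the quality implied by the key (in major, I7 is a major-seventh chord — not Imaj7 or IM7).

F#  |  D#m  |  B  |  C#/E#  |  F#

F# has root F#, degree 1 in F# major, so I.
D#m: minor triad on D# = scale degree 6 → vi.
B has root B, degree 4 in F# major, so IV.
C#/E#: root C# is the dominant; major triad there is V6.
F#: root F# is the tonic; major triad there is I.

I - vi - IV - V6 - I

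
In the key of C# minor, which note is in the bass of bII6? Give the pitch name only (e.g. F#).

F#

bII in C# minor has root D; the chord is D-F#-A.
The figure 6 means first inversion — the third is in the bass.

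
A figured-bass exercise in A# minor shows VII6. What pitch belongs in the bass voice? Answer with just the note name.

VII in A# minor has root G#; the chord is G#-B#-D#.
The figure 6 means first inversion — the third is in the bass.

B#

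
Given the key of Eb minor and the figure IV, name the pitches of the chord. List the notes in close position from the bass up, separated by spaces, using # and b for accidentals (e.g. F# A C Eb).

Ab C Eb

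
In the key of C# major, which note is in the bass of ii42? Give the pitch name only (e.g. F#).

C#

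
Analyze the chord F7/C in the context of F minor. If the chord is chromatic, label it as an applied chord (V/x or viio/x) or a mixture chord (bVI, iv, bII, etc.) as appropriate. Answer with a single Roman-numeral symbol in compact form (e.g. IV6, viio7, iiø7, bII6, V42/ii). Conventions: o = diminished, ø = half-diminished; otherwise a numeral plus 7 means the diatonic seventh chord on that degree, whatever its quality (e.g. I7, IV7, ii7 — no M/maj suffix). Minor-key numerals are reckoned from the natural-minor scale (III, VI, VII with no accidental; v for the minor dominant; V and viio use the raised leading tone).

The pitches F-A-C-Eb form a dominant seventh chord rooted on F.
F is not a diatonic chord root with this quality in F minor, but it lies a perfect fifth above Bb (iv), so the chord functions as an applied dominant of iv.
With C in the bass the chord is in second inversion, so the figured bass is 43.

V43/iv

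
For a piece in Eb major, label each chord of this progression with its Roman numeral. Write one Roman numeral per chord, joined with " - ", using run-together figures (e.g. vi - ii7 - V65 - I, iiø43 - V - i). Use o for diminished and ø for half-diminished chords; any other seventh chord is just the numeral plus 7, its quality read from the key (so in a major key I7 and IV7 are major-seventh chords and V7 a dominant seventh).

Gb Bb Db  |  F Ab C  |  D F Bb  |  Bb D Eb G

bIII - ii - V6 - I43

Gb-Bb-Db: major triad on Gb — chromatic; bIII (borrowed from the parallel minor).
F-Ab-C has root F, degree 2 in Eb major, so ii.
D-F-Bb: root Bb is the dominant; major triad there is V6.
Bb-D-Eb-G: root Eb is the tonic; major seventh chord there is I43.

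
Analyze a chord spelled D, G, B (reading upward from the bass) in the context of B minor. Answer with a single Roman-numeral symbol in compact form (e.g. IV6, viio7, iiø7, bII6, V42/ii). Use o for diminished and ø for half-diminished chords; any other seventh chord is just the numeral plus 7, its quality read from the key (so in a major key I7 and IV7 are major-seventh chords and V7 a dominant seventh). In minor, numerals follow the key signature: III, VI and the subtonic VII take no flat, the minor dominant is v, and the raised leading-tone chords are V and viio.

VI64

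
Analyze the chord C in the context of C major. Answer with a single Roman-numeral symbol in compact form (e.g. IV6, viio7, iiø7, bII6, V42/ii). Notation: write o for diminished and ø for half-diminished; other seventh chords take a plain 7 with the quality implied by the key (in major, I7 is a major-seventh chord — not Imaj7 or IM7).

I

The pitches C-E-G form a major triad rooted on C.
C is scale degree 1 in C major, and a major triad on that degree is written I.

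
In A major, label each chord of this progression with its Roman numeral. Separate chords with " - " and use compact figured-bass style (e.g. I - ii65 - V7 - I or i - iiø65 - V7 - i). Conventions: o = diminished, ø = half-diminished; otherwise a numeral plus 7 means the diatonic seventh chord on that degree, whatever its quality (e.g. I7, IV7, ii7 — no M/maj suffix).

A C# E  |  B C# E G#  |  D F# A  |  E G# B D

A-C#-E: major triad on A = scale degree 1 → I.
B-C#-E-G#: minor seventh chord on C# = scale degree 3 → iii42.
D-F#-A: major triad on D = scale degree 4 → IV.
E-G#-B-D has root E, degree 5 in A major, so V7.

I - iii42 - IV - V7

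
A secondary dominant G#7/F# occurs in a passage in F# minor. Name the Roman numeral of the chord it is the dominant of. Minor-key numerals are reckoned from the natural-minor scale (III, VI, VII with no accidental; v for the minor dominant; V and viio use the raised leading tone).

The chord is a dominant seventh chord on G#.
A dominant resolves down a perfect fifth: G# → C#. In F# minor, C# is scale degree 5, i.e. V.

V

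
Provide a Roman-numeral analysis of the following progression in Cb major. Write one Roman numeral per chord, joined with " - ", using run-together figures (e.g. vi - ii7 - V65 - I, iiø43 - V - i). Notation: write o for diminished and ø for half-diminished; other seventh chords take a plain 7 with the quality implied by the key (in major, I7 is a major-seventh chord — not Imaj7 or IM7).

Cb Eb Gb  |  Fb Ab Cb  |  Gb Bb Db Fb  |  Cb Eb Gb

I - IV - V7 - I

Cb-Eb-Gb: root Cb is the tonic; major triad there is I.
Fb-Ab-Cb: major triad on Fb = scale degree 4 → IV.
Gb-Bb-Db-Fb: dominant seventh chord on Gb = scale degree 5 → V7.
Cb-Eb-Gb has root Cb, degree 1 in Cb major, so I.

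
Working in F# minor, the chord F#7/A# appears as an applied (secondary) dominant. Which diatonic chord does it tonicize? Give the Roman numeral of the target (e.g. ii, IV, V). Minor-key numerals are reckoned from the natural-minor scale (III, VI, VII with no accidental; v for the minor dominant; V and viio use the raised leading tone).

iv

The chord is a dominant seventh chord on F#.
A dominant resolves down a perfect fifth: F# → B. In F# minor, B is scale degree 4, i.e. iv.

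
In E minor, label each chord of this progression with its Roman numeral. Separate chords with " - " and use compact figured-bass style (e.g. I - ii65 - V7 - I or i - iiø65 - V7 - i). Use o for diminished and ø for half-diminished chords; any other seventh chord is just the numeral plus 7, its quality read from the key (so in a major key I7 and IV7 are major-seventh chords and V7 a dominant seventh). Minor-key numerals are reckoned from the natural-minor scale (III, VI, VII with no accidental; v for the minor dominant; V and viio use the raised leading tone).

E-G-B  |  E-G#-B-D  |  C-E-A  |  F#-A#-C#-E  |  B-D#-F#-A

E-G-B: minor triad on E = scale degree 1 → i.
E-G#-B-D: chromatic; E is V of iv, so V7/iv.
C-E-A has root A, degree 4 in E minor, so iv6.
F#-A#-C#-E is the secondary dominant of V (dominant seventh chord on F#): V7/V.
B-D#-F#-A: root B is the dominant; dominant seventh chord there is V7.

i - V7/iv - iv6 - V7/V - V7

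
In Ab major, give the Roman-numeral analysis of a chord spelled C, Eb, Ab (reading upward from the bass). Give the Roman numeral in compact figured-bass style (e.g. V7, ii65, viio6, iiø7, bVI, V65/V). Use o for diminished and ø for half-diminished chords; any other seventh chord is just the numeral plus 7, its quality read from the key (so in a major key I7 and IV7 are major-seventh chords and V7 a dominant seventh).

I6

The pitches Ab-C-Eb form a major triad rooted on Ab.
In Ab major, Ab is the tonic; the diatonic major triad there is I.
With C in the bass the chord is in first inversion, so the figured bass is 6.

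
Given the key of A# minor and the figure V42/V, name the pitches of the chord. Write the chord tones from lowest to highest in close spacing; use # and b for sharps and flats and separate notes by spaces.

A# B# D## F##

V42/V is a secondary dominant — the dominant seventh of V. V in A# minor is E#, so the applied chord's root is B#, a perfect fifth above.
Building a dominant seventh chord on B# gives B#-D##-F##-A#.
The figured bass 42 indicates third inversion, placing the seventh (A#) in the bass: A#-B#-D##-F##.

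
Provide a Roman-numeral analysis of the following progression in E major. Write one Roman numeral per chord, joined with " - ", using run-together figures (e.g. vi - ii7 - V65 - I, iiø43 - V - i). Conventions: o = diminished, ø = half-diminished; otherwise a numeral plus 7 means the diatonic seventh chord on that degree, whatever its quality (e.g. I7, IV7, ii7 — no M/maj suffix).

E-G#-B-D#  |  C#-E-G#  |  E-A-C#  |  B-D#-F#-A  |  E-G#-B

E-G#-B-D# has root E, degree 1 in E major, so I7.
C#-E-G# has root C#, degree 6 in E major, so vi.
E-A-C#: root A is the subdominant; major triad there is IV64.
B-D#-F#-A has root B, degree 5 in E major, so V7.
E-G#-B: major triad on E = scale degree 1 → I.

I7 - vi - IV64 - V7 - I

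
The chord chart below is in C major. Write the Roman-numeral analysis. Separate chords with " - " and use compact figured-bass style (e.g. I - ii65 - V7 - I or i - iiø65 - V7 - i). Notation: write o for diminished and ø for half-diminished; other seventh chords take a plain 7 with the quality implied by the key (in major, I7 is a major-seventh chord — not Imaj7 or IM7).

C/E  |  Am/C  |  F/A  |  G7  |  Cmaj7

I6 - vi6 - IV6 - V7 - I7

C/E has root C, degree 1 in C major, so I6.
Am/C: minor triad on A = scale degree 6 → vi6.
F/A: root F is the subdominant; major triad there is IV6.
G7: dominant seventh chord on G = scale degree 5 → V7.
Cmaj7: root C is the tonic; major seventh chord there is I7.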